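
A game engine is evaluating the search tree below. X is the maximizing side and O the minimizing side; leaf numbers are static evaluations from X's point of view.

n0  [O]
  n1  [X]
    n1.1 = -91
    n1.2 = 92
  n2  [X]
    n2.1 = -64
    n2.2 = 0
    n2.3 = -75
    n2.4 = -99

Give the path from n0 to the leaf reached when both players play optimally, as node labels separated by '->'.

n1 (X): max(-91, 92) = 92
n2 (X): max(-64, 0, -75, -99) = 0
n0 (O): min(92, 0) = 0
At n0, O picks n2 (lowest: 0).
At n2, X picks n2.2 (highest: 0).
Terminal value 0.

n0 -> n2 -> n2.2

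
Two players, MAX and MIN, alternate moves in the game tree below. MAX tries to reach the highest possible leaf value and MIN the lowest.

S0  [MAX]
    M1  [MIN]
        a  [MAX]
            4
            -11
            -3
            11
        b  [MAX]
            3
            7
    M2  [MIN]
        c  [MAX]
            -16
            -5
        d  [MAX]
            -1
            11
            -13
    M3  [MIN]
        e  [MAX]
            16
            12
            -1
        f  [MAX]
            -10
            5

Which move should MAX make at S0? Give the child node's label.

a (MAX): max(4, -11, -3, 11) = 11
b (MAX): max(3, 7) = 7
M1 (MIN): min(11, 7) = 7
c (MAX): max(-16, -5) = -5
d (MAX): max(-1, 11, -13) = 11
M2 (MIN): min(-5, 11) = -5
e (MAX): max(16, 12, -1) = 16
f (MAX): max(-10, 5) = 5
M3 (MIN): min(16, 5) = 5
S0 (MAX): max(7, -5, 5) = 7
MAX at S0 wants the highest of {M1=7, M2=-5, M3=5}, so chooses M1.

M1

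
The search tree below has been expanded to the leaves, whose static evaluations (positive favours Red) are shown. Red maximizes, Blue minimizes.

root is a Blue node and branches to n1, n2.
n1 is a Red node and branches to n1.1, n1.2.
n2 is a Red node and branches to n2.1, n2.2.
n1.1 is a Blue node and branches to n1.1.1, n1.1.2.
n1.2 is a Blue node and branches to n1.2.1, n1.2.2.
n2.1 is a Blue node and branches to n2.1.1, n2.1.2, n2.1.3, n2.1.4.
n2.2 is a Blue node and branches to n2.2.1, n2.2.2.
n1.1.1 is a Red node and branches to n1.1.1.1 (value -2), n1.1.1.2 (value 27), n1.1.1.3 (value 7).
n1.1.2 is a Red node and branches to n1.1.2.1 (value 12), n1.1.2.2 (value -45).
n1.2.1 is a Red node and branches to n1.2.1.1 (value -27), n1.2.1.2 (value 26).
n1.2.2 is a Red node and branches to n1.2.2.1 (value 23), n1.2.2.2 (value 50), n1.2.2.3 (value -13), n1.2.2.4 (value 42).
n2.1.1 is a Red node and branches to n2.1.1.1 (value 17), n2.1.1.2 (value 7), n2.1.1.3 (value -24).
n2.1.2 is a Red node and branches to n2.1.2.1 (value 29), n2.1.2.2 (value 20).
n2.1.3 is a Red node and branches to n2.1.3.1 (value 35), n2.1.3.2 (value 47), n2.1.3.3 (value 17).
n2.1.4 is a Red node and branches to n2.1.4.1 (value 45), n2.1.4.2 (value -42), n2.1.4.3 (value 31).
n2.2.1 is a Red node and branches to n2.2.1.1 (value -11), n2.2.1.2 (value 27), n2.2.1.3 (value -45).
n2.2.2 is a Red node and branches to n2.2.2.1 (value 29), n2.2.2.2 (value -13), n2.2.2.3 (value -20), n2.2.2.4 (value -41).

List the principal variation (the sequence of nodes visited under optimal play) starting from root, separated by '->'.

root -> n1 -> n1.2 -> n1.2.1 -> n1.2.1.2

n1.1.1 (Red): max(-2, 27, 7) = 27
n1.1.2 (Red): max(12, -45) = 12
n1.1 (Blue): min(27, 12) = 12
n1.2.1 (Red): max(-27, 26) = 26
n1.2.2 (Red): max(23, 50, -13, 42) = 50
n1.2 (Blue): min(26, 50) = 26
n1 (Red): max(12, 26) = 26
n2.1.1 (Red): max(17, 7, -24) = 17
n2.1.2 (Red): max(29, 20) = 29
n2.1.3 (Red): max(35, 47, 17) = 47
n2.1.4 (Red): max(45, -42, 31) = 45
n2.1 (Blue): min(17, 29, 47, 45) = 17
n2.2.1 (Red): max(-11, 27, -45) = 27
n2.2.2 (Red): max(29, -13, -20, -41) = 29
n2.2 (Blue): min(27, 29) = 27
n2 (Red): max(17, 27) = 27
root (Blue): min(26, 27) = 26
At root, Blue picks n1 (lowest: 26).
At n1, Red picks n1.2 (highest: 26).
At n1.2, Blue picks n1.2.1 (lowest: 26).
At n1.2.1, Red picks n1.2.1.2 (highest: 26).
Terminal value 26.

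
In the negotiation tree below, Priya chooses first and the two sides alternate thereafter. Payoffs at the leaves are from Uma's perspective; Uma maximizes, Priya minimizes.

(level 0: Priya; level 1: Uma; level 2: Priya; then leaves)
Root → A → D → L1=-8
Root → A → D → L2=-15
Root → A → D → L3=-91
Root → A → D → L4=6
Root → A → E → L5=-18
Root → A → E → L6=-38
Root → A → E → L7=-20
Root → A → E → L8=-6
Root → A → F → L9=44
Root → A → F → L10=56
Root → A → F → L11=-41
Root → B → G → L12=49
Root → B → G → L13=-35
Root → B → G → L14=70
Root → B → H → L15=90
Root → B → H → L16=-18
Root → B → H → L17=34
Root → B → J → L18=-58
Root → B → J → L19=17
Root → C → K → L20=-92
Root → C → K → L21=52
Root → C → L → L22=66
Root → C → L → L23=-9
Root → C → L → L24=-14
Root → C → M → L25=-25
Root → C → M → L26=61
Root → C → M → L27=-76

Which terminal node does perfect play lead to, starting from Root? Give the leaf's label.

D (Priya): min(-8, -15, -91, 6) = -91
E (Priya): min(-18, -38, -20, -6) = -38
F (Priya): min(44, 56, -41) = -41
A (Uma): max(-91, -38, -41) = -38
G (Priya): min(49, -35, 70) = -35
H (Priya): min(90, -18, 34) = -18
J (Priya): min(-58, 17) = -58
B (Uma): max(-35, -18, -58) = -18
K (Priya): min(-92, 52) = -92
L (Priya): min(66, -9, -14) = -14
M (Priya): min(-25, 61, -76) = -76
C (Uma): max(-92, -14, -76) = -14
Root (Priya): min(-38, -18, -14) = -38
At Root, Priya picks A (lowest: -38).
At A, Uma picks E (highest: -38).
At E, Priya picks L6 (lowest: -38).
Terminal value -38.

L6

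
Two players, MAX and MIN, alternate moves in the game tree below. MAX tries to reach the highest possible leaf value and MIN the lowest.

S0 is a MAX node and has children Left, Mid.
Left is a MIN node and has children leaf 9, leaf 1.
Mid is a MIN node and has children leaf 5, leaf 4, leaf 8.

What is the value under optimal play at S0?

4

Left (MIN): min(9, 1) = 1
Mid (MIN): min(5, 4, 8) = 4
S0 (MAX): max(1, 4) = 4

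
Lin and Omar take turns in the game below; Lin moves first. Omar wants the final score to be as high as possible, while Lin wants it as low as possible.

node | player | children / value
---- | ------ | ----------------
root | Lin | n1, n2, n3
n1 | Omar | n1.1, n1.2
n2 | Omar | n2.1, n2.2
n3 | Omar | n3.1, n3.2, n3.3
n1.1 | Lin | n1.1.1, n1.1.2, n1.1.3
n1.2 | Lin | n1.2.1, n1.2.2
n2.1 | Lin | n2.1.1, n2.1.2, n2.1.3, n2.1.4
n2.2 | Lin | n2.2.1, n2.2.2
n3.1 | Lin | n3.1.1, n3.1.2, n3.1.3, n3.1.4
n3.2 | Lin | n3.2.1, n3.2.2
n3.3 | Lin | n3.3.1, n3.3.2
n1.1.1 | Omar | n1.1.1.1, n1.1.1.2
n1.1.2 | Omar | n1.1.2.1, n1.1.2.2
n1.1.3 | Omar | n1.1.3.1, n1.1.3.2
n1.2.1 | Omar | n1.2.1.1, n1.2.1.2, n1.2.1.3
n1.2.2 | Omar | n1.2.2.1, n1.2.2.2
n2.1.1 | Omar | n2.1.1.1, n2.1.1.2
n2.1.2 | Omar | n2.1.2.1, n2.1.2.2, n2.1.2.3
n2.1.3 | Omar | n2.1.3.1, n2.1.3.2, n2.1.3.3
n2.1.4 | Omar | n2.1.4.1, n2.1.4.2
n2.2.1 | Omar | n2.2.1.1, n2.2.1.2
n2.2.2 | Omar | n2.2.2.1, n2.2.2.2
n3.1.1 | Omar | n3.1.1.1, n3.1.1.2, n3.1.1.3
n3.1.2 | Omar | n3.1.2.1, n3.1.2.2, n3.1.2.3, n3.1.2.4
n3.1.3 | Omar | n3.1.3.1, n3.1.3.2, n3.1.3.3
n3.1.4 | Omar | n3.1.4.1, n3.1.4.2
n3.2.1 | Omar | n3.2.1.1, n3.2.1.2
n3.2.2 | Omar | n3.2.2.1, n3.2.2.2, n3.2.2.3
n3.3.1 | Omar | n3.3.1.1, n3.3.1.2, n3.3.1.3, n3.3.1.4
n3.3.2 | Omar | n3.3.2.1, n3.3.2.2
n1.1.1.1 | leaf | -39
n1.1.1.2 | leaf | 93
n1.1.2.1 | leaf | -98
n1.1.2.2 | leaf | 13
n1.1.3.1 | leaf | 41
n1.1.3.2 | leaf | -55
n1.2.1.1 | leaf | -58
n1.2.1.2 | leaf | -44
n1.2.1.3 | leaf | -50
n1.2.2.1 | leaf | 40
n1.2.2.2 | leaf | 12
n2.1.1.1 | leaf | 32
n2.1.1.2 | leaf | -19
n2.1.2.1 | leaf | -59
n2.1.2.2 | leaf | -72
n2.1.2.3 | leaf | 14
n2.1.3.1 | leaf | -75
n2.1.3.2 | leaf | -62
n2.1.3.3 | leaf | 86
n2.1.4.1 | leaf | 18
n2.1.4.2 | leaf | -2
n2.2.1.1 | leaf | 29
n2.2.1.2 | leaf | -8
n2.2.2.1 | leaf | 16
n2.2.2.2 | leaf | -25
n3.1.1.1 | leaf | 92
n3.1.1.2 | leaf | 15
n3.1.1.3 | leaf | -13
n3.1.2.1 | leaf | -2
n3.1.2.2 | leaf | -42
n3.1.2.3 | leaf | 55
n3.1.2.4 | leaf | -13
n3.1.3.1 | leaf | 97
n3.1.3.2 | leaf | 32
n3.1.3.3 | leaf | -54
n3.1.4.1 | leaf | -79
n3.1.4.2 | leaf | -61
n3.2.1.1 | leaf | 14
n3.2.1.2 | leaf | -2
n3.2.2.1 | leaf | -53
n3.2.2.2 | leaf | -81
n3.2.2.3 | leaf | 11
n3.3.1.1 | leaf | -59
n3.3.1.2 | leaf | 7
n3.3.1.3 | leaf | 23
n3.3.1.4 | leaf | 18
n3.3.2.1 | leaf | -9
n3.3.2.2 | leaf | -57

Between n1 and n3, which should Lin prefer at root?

n1.1.1 (Omar): max(-39, 93) = 93
n1.1.2 (Omar): max(-98, 13) = 13
n1.1.3 (Omar): max(41, -55) = 41
n1.1 (Lin): min(93, 13, 41) = 13
n1.2.1 (Omar): max(-58, -44, -50) = -44
n1.2.2 (Omar): max(40, 12) = 40
n1.2 (Lin): min(-44, 40) = -44
n1 (Omar): max(13, -44) = 13
n3.1.1 (Omar): max(92, 15, -13) = 92
n3.1.2 (Omar): max(-2, -42, 55, -13) = 55
n3.1.3 (Omar): max(97, 32, -54) = 97
n3.1.4 (Omar): max(-79, -61) = -61
n3.1 (Lin): min(92, 55, 97, -61) = -61
n3.2.1 (Omar): max(14, -2) = 14
n3.2.2 (Omar): max(-53, -81, 11) = 11
n3.2 (Lin): min(14, 11) = 11
n3.3.1 (Omar): max(-59, 7, 23, 18) = 23
n3.3.2 (Omar): max(-9, -57) = -9
n3.3 (Lin): min(23, -9) = -9
n3 (Omar): max(-61, 11, -9) = 11
Lin prefers the lower value; n1=13, n3=11. n3 is better since 11 < 13.

n3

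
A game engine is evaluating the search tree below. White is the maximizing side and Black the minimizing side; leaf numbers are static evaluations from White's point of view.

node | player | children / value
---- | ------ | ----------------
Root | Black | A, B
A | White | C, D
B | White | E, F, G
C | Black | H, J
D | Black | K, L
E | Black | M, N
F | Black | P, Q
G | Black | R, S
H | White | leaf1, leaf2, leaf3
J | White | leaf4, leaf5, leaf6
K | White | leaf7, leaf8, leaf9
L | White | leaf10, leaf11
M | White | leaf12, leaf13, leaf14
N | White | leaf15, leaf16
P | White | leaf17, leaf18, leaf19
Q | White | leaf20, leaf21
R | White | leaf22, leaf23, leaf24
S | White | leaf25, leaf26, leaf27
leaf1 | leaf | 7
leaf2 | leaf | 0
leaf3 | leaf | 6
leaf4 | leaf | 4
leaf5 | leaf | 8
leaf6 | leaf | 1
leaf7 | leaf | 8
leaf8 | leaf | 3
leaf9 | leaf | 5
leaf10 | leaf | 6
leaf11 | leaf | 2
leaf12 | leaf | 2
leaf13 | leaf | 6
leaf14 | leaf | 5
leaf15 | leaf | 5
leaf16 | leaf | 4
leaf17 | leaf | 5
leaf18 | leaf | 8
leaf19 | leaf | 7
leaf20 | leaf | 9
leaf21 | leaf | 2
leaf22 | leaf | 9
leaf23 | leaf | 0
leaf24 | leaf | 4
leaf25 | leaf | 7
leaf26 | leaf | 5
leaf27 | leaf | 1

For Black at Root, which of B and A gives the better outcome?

M (White): max(2, 6, 5) = 6
N (White): max(5, 4) = 5
E (Black): min(6, 5) = 5
P (White): max(5, 8, 7) = 8
Q (White): max(9, 2) = 9
F (Black): min(8, 9) = 8
R (White): max(9, 0, 4) = 9
S (White): max(7, 5, 1) = 7
G (Black): min(9, 7) = 7
B (White): max(5, 8, 7) = 8
H (White): max(7, 0, 6) = 7
J (White): max(4, 8, 1) = 8
C (Black): min(7, 8) = 7
K (White): max(8, 3, 5) = 8
L (White): max(6, 2) = 6
D (Black): min(8, 6) = 6
A (White): max(7, 6) = 7
Black prefers the lower value; B=8, A=7. A is better since 7 < 8.

A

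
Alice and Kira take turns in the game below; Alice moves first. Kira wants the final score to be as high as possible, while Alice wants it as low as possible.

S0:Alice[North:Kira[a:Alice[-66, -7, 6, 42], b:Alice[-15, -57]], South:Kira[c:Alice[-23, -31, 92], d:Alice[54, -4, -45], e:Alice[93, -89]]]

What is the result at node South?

c (Alice): min(-23, -31, 92) = -31
d (Alice): min(54, -4, -45) = -45
e (Alice): min(93, -89) = -89
South (Kira): max(-31, -45, -89) = -31

-31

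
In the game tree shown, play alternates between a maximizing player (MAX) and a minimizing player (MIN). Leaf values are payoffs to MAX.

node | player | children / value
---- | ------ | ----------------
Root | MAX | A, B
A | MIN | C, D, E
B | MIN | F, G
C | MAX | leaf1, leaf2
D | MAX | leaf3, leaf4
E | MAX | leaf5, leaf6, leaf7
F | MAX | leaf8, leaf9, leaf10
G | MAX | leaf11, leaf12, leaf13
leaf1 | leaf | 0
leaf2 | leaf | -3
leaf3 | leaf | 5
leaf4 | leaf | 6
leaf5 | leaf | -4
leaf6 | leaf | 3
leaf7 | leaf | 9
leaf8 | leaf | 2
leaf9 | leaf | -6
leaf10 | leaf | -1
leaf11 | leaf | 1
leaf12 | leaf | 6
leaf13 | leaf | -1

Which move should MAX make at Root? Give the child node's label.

B

C (MAX): max(0, -3) = 0
D (MAX): max(5, 6) = 6
E (MAX): max(-4, 3, 9) = 9
A (MIN): min(0, 6, 9) = 0
F (MAX): max(2, -6, -1) = 2
G (MAX): max(1, 6, -1) = 6
B (MIN): min(2, 6) = 2
Root (MAX): max(0, 2) = 2
MAX at Root wants the highest of {A=0, B=2}, so chooses B.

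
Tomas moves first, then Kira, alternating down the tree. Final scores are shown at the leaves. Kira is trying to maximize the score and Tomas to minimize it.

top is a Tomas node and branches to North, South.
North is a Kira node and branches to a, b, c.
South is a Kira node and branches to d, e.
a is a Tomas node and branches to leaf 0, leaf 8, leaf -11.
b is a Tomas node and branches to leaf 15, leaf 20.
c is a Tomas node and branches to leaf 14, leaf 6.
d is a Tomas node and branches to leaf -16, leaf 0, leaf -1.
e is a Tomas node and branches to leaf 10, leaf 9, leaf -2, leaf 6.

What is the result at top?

a (Tomas): min(0, 8, -11) = -11
b (Tomas): min(15, 20) = 15
c (Tomas): min(14, 6) = 6
North (Kira): max(-11, 15, 6) = 15
d (Tomas): min(-16, 0, -1) = -16
e (Tomas): min(10, 9, -2, 6) = -2
South (Kira): max(-16, -2) = -2
top (Tomas): min(15, -2) = -2

-2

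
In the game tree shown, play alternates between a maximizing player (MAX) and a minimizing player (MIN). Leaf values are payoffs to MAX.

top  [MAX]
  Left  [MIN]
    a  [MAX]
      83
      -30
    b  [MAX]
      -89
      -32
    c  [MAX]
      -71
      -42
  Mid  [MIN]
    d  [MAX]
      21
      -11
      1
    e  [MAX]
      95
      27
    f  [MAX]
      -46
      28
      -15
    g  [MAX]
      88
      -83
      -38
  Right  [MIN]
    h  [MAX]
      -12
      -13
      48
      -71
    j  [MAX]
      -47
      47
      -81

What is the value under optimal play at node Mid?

21

d (MAX): max(21, -11, 1) = 21
e (MAX): max(95, 27) = 95
f (MAX): max(-46, 28, -15) = 28
g (MAX): max(88, -83, -38) = 88
Mid (MIN): min(21, 95, 28, 88) = 21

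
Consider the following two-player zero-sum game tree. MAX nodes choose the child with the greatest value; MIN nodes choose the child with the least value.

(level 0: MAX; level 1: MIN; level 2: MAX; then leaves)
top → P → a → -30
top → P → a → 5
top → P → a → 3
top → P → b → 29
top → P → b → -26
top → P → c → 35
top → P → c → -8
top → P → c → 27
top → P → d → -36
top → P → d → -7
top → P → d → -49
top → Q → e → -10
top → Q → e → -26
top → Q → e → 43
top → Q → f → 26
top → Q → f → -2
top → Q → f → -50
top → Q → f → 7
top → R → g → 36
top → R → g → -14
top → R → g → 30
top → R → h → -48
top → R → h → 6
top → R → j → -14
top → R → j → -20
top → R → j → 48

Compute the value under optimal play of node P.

-7

a (MAX): max(-30, 5, 3) = 5
b (MAX): max(29, -26) = 29
c (MAX): max(35, -8, 27) = 35
d (MAX): max(-36, -7, -49) = -7
P (MIN): min(5, 29, 35, -7) = -7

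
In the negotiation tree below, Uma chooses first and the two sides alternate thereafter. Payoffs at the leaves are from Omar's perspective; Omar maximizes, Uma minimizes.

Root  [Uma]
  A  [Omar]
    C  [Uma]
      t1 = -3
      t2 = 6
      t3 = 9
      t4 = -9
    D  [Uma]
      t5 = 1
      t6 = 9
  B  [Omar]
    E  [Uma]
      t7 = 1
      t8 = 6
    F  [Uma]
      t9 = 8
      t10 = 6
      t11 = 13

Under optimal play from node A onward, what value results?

1

C (Uma): min(-3, 6, 9, -9) = -9
D (Uma): min(1, 9) = 1
A (Omar): max(-9, 1) = 1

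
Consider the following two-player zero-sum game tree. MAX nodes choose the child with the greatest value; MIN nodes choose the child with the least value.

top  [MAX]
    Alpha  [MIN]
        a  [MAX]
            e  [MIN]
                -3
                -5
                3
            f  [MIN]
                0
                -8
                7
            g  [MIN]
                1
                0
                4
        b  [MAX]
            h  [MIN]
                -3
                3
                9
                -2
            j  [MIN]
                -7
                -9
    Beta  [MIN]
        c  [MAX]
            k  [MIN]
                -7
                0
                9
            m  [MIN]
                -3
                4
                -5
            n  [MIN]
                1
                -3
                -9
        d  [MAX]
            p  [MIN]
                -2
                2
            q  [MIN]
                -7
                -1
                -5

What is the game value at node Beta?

k (MIN): min(-7, 0, 9) = -7
m (MIN): min(-3, 4, -5) = -5
n (MIN): min(1, -3, -9) = -9
c (MAX): max(-7, -5, -9) = -5
p (MIN): min(-2, 2) = -2
q (MIN): min(-7, -1, -5) = -7
d (MAX): max(-2, -7) = -2
Beta (MIN): min(-5, -2) = -5

-5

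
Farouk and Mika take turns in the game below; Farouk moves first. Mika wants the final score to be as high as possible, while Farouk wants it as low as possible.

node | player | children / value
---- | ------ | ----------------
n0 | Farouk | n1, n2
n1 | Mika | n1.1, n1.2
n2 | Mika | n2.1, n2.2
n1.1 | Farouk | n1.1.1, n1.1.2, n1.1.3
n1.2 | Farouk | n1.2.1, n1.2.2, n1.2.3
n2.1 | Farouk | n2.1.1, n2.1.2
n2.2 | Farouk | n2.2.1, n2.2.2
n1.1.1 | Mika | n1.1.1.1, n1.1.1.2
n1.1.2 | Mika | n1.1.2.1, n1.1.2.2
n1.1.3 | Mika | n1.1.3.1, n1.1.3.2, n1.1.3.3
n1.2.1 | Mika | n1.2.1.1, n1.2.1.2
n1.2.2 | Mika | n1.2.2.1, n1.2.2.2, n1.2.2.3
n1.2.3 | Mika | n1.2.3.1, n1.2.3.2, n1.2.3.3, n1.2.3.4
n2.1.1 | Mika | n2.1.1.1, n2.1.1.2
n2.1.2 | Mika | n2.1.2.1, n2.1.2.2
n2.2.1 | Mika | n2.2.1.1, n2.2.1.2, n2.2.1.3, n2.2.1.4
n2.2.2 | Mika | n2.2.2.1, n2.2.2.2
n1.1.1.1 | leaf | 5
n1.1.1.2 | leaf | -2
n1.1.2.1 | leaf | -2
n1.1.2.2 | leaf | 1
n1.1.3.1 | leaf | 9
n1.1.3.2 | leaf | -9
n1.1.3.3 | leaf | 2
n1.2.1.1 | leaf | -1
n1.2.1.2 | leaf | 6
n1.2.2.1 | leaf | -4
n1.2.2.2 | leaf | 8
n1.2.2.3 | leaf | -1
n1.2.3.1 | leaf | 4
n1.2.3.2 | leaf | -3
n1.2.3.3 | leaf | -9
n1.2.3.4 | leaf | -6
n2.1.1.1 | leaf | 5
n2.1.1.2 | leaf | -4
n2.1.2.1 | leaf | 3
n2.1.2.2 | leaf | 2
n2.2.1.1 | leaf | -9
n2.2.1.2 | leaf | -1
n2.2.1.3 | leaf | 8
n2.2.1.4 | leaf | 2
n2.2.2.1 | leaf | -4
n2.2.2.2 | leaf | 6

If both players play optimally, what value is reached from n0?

4

n1.1.1 (Mika): max(5, -2) = 5
n1.1.2 (Mika): max(-2, 1) = 1
n1.1.3 (Mika): max(9, -9, 2) = 9
n1.1 (Farouk): min(5, 1, 9) = 1
n1.2.1 (Mika): max(-1, 6) = 6
n1.2.2 (Mika): max(-4, 8, -1) = 8
n1.2.3 (Mika): max(4, -3, -9, -6) = 4
n1.2 (Farouk): min(6, 8, 4) = 4
n1 (Mika): max(1, 4) = 4
n2.1.1 (Mika): max(5, -4) = 5
n2.1.2 (Mika): max(3, 2) = 3
n2.1 (Farouk): min(5, 3) = 3
n2.2.1 (Mika): max(-9, -1, 8, 2) = 8
n2.2.2 (Mika): max(-4, 6) = 6
n2.2 (Farouk): min(8, 6) = 6
n2 (Mika): max(3, 6) = 6
n0 (Farouk): min(4, 6) = 4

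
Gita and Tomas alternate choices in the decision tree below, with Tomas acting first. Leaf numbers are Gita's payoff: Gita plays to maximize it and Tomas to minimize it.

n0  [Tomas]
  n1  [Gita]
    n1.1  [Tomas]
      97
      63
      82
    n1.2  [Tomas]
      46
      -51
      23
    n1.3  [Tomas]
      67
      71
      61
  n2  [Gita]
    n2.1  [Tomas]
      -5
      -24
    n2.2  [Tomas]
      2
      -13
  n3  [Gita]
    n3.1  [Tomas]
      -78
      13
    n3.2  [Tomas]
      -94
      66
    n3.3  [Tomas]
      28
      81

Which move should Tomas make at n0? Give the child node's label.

n1.1 (Tomas): min(97, 63, 82) = 63
n1.2 (Tomas): min(46, -51, 23) = -51
n1.3 (Tomas): min(67, 71, 61) = 61
n1 (Gita): max(63, -51, 61) = 63
n2.1 (Tomas): min(-5, -24) = -24
n2.2 (Tomas): min(2, -13) = -13
n2 (Gita): max(-24, -13) = -13
n3.1 (Tomas): min(-78, 13) = -78
n3.2 (Tomas): min(-94, 66) = -94
n3.3 (Tomas): min(28, 81) = 28
n3 (Gita): max(-78, -94, 28) = 28
n0 (Tomas): min(63, -13, 28) = -13
Tomas at n0 wants the lowest of {n1=63, n2=-13, n3=28}, so chooses n2.

n2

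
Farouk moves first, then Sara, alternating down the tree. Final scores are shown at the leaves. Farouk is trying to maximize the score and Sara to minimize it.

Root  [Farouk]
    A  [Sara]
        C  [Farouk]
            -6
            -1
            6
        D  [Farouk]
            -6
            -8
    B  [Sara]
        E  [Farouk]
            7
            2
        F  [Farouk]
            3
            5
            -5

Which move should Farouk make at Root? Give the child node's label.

B

C (Farouk): max(-6, -1, 6) = 6
D (Farouk): max(-6, -8) = -6
A (Sara): min(6, -6) = -6
E (Farouk): max(7, 2) = 7
F (Farouk): max(3, 5, -5) = 5
B (Sara): min(7, 5) = 5
Root (Farouk): max(-6, 5) = 5
Farouk at Root wants the highest of {A=-6, B=5}, so chooses B.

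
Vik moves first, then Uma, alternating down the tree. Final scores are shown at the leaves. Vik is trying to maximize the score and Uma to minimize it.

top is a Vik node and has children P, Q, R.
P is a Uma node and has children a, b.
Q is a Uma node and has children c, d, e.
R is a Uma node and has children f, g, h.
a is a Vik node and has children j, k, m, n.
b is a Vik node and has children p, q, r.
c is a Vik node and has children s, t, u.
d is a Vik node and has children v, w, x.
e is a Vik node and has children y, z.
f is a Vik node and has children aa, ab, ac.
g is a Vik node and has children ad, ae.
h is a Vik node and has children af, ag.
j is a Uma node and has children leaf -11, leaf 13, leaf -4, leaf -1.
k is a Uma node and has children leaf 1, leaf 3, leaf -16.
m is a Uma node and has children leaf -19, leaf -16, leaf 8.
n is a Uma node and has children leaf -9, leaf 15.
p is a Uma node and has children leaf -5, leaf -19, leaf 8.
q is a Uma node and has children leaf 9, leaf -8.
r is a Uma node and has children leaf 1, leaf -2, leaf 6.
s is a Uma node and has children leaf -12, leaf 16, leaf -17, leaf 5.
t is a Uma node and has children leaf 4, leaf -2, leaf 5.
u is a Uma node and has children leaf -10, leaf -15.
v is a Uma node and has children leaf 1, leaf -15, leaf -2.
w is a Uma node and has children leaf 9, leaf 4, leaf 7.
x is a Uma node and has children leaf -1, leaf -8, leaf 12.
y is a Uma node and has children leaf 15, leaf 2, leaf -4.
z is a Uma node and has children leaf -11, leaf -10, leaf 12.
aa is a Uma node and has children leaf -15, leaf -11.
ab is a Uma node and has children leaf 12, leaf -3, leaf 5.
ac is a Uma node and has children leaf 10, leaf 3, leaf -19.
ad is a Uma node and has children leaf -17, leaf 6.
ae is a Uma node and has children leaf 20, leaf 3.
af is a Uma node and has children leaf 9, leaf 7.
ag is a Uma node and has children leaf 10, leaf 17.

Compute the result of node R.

aa (Uma): min(-15, -11) = -15
ab (Uma): min(12, -3, 5) = -3
ac (Uma): min(10, 3, -19) = -19
f (Vik): max(-15, -3, -19) = -3
ad (Uma): min(-17, 6) = -17
ae (Uma): min(20, 3) = 3
g (Vik): max(-17, 3) = 3
af (Uma): min(9, 7) = 7
ag (Uma): min(10, 17) = 10
h (Vik): max(7, 10) = 10
R (Uma): min(-3, 3, 10) = -3

-3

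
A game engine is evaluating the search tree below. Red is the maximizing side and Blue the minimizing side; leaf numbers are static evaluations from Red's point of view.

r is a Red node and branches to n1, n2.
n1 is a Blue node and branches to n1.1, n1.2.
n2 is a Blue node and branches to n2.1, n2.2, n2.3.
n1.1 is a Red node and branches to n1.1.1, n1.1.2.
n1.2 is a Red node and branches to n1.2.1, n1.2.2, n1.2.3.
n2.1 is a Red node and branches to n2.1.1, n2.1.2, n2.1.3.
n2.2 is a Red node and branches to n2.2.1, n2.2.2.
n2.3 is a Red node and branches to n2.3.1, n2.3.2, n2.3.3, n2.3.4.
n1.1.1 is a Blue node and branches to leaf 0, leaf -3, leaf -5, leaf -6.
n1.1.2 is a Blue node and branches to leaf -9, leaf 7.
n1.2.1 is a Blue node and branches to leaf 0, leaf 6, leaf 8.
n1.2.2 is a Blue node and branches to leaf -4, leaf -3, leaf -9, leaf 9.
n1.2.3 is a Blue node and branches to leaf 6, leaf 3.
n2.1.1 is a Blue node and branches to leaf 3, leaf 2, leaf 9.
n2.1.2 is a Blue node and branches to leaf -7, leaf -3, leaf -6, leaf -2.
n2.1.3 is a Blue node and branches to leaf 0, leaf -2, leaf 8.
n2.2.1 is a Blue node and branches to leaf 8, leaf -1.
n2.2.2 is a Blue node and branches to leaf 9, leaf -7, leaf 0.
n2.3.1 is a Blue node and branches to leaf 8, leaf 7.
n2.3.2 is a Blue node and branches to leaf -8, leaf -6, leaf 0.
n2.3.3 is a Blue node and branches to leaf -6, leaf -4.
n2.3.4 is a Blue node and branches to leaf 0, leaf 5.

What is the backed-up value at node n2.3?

n2.3.1 (Blue): min(8, 7) = 7
n2.3.2 (Blue): min(-8, -6, 0) = -8
n2.3.3 (Blue): min(-6, -4) = -6
n2.3.4 (Blue): min(0, 5) = 0
n2.3 (Red): max(7, -8, -6, 0) = 7

7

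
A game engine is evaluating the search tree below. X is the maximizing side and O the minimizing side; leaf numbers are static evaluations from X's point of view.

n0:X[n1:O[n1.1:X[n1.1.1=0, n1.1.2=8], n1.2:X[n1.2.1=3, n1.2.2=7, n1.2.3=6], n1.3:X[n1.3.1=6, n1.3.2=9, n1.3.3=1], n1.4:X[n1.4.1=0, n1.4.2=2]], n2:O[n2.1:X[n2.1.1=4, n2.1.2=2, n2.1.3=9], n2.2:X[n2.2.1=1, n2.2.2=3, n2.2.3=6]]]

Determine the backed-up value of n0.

n1.1 (X): max(0, 8) = 8
n1.2 (X): max(3, 7, 6) = 7
n1.3 (X): max(6, 9, 1) = 9
n1.4 (X): max(0, 2) = 2
n1 (O): min(8, 7, 9, 2) = 2
n2.1 (X): max(4, 2, 9) = 9
n2.2 (X): max(1, 3, 6) = 6
n2 (O): min(9, 6) = 6
n0 (X): max(2, 6) = 6

6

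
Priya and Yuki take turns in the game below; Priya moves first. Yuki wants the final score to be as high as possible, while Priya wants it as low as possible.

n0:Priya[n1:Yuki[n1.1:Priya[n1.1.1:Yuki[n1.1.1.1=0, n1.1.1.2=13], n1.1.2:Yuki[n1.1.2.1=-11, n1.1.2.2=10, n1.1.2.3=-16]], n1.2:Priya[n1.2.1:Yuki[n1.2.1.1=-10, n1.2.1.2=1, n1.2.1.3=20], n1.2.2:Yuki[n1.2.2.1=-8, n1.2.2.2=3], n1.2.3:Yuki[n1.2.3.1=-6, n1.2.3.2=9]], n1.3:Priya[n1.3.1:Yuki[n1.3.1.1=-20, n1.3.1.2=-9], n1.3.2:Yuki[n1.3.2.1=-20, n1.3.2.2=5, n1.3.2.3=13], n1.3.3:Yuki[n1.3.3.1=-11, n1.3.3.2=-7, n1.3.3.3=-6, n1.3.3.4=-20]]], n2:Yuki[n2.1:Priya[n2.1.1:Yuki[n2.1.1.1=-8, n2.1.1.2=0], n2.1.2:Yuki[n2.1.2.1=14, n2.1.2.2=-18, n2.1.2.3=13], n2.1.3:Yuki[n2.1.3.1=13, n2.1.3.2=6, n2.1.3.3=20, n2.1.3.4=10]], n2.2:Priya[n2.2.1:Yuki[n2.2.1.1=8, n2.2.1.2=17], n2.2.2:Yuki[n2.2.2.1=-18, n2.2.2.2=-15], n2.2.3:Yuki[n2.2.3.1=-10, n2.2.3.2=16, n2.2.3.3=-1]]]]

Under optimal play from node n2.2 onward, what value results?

-15

n2.2.1 (Yuki): max(8, 17) = 17
n2.2.2 (Yuki): max(-18, -15) = -15
n2.2.3 (Yuki): max(-10, 16, -1) = 16
n2.2 (Priya): min(17, -15, 16) = -15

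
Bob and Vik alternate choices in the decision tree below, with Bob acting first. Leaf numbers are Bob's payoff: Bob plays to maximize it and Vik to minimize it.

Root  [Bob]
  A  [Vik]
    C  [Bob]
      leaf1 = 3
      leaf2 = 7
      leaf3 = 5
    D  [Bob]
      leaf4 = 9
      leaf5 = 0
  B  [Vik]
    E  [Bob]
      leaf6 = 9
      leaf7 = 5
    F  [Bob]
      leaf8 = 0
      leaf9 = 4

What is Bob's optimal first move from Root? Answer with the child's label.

A

C (Bob): max(3, 7, 5) = 7
D (Bob): max(9, 0) = 9
A (Vik): min(7, 9) = 7
E (Bob): max(9, 5) = 9
F (Bob): max(0, 4) = 4
B (Vik): min(9, 4) = 4
Root (Bob): max(7, 4) = 7
Bob at Root wants the highest of {A=7, B=4}, so chooses A.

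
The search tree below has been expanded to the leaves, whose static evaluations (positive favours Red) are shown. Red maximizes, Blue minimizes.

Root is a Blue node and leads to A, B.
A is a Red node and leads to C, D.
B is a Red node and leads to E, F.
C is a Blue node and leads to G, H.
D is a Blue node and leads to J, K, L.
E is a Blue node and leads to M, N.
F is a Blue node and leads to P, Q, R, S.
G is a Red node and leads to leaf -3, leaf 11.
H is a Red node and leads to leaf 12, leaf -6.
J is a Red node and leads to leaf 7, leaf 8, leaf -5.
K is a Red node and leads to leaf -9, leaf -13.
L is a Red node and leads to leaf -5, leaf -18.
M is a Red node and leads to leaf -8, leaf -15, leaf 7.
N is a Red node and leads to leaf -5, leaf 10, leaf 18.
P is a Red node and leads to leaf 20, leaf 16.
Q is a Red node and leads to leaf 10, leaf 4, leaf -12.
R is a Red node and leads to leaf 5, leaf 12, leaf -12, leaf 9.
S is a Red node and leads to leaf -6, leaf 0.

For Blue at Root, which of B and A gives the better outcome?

M (Red): max(-8, -15, 7) = 7
N (Red): max(-5, 10, 18) = 18
E (Blue): min(7, 18) = 7
P (Red): max(20, 16) = 20
Q (Red): max(10, 4, -12) = 10
R (Red): max(5, 12, -12, 9) = 12
S (Red): max(-6, 0) = 0
F (Blue): min(20, 10, 12, 0) = 0
B (Red): max(7, 0) = 7
G (Red): max(-3, 11) = 11
H (Red): max(12, -6) = 12
C (Blue): min(11, 12) = 11
J (Red): max(7, 8, -5) = 8
K (Red): max(-9, -13) = -9
L (Red): max(-5, -18) = -5
D (Blue): min(8, -9, -5) = -9
A (Red): max(11, -9) = 11
Blue prefers the lower value; B=7, A=11. B is better since 7 < 11.

B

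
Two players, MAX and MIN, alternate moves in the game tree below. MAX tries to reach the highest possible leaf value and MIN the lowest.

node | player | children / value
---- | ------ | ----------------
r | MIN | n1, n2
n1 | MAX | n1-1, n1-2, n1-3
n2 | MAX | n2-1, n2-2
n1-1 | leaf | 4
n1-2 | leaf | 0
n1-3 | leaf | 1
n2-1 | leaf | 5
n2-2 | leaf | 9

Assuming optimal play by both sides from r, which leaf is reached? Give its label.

n1 (MAX): max(4, 0, 1) = 4
n2 (MAX): max(5, 9) = 9
r (MIN): min(4, 9) = 4
At r, MIN picks n1 (lowest: 4).
At n1, MAX picks n1-1 (highest: 4).
Terminal value 4.

n1-1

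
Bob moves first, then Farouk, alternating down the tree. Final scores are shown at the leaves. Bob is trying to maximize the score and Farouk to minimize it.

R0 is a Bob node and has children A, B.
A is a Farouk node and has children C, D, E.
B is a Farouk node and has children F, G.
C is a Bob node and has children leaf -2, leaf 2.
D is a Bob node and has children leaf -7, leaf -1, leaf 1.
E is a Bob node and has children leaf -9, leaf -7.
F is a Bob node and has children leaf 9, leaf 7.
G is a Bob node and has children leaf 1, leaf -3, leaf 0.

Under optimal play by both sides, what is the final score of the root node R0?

1

C (Bob): max(-2, 2) = 2
D (Bob): max(-7, -1, 1) = 1
E (Bob): max(-9, -7) = -7
A (Farouk): min(2, 1, -7) = -7
F (Bob): max(9, 7) = 9
G (Bob): max(1, -3, 0) = 1
B (Farouk): min(9, 1) = 1
R0 (Bob): max(-7, 1) = 1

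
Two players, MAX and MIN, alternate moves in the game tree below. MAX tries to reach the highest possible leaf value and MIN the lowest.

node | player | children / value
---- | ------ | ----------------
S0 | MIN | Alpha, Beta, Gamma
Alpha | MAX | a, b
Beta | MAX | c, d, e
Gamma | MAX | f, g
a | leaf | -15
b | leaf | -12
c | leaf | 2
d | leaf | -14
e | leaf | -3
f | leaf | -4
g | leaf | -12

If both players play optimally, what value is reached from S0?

-12

Alpha (MAX): max(-15, -12) = -12
Beta (MAX): max(2, -14, -3) = 2
Gamma (MAX): max(-4, -12) = -4
S0 (MIN): min(-12, 2, -4) = -12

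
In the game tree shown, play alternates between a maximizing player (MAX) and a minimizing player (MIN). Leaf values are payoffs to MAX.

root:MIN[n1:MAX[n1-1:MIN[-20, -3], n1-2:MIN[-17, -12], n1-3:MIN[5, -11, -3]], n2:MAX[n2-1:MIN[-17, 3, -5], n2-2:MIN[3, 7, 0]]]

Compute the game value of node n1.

n1-1 (MIN): min(-20, -3) = -20
n1-2 (MIN): min(-17, -12) = -17
n1-3 (MIN): min(5, -11, -3) = -11
n1 (MAX): max(-20, -17, -11) = -11

-11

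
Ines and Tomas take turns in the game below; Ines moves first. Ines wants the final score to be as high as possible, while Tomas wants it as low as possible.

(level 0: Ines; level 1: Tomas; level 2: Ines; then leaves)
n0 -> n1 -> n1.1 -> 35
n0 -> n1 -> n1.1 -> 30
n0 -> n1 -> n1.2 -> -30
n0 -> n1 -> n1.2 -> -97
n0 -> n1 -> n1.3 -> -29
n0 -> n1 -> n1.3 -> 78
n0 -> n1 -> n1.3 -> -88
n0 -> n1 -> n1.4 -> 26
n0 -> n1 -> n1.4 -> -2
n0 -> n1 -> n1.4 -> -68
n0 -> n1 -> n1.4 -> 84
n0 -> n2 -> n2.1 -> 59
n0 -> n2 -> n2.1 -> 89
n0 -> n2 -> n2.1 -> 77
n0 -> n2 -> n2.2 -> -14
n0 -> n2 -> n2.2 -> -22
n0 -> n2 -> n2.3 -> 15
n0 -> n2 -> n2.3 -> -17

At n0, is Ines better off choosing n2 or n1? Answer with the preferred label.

n2

n2.1 (Ines): max(59, 89, 77) = 89
n2.2 (Ines): max(-14, -22) = -14
n2.3 (Ines): max(15, -17) = 15
n2 (Tomas): min(89, -14, 15) = -14
n1.1 (Ines): max(35, 30) = 35
n1.2 (Ines): max(-30, -97) = -30
n1.3 (Ines): max(-29, 78, -88) = 78
n1.4 (Ines): max(26, -2, -68, 84) = 84
n1 (Tomas): min(35, -30, 78, 84) = -30
Ines prefers the higher value; n2=-14, n1=-30. n2 is better since -14 > -30.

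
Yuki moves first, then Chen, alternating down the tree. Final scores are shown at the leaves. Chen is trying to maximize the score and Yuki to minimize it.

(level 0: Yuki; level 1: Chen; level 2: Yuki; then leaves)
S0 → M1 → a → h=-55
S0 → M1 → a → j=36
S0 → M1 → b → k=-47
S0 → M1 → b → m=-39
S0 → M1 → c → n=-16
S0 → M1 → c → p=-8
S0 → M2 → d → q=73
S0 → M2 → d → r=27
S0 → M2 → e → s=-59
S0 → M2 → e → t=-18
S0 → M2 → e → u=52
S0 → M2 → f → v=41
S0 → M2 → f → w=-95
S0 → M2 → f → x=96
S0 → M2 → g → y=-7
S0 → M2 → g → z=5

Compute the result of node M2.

27

d (Yuki): min(73, 27) = 27
e (Yuki): min(-59, -18, 52) = -59
f (Yuki): min(41, -95, 96) = -95
g (Yuki): min(-7, 5) = -7
M2 (Chen): max(27, -59, -95, -7) = 27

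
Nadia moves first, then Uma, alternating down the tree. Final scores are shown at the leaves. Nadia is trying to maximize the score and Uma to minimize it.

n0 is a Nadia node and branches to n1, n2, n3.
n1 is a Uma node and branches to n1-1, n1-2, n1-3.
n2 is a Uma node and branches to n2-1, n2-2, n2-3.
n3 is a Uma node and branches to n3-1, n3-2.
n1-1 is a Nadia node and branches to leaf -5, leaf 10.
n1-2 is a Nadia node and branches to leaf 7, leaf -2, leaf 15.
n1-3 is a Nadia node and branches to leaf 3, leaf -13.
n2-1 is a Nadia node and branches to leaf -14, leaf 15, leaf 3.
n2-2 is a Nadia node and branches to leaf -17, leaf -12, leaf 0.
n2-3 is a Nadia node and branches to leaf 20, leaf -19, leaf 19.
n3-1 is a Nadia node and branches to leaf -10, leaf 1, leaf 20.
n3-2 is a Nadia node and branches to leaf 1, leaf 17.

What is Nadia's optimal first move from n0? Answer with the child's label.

n3

n1-1 (Nadia): max(-5, 10) = 10
n1-2 (Nadia): max(7, -2, 15) = 15
n1-3 (Nadia): max(3, -13) = 3
n1 (Uma): min(10, 15, 3) = 3
n2-1 (Nadia): max(-14, 15, 3) = 15
n2-2 (Nadia): max(-17, -12, 0) = 0
n2-3 (Nadia): max(20, -19, 19) = 20
n2 (Uma): min(15, 0, 20) = 0
n3-1 (Nadia): max(-10, 1, 20) = 20
n3-2 (Nadia): max(1, 17) = 17
n3 (Uma): min(20, 17) = 17
n0 (Nadia): max(3, 0, 17) = 17
Nadia at n0 wants the highest of {n1=3, n2=0, n3=17}, so chooses n3.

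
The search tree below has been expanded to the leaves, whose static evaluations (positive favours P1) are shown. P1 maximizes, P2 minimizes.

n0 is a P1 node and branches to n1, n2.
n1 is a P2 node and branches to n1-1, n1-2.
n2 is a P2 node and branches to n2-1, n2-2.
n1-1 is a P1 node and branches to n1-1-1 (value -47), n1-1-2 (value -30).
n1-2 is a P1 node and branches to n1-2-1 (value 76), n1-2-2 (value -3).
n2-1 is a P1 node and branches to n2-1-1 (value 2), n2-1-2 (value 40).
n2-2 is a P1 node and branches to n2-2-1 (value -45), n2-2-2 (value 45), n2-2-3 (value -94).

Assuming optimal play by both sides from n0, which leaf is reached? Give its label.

n2-1-2

n1-1 (P1): max(-47, -30) = -30
n1-2 (P1): max(76, -3) = 76
n1 (P2): min(-30, 76) = -30
n2-1 (P1): max(2, 40) = 40
n2-2 (P1): max(-45, 45, -94) = 45
n2 (P2): min(40, 45) = 40
n0 (P1): max(-30, 40) = 40
At n0, P1 picks n2 (highest: 40).
At n2, P2 picks n2-1 (lowest: 40).
At n2-1, P1 picks n2-1-2 (highest: 40).
Terminal value 40.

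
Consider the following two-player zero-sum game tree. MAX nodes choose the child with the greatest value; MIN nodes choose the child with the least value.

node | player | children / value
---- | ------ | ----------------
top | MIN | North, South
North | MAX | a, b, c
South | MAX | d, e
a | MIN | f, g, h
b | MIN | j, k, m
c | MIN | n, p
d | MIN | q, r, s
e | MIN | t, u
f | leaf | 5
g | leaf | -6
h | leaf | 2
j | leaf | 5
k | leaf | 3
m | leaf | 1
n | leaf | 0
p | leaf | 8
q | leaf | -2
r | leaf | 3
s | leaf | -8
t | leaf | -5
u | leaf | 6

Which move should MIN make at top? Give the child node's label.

South

a (MIN): min(5, -6, 2) = -6
b (MIN): min(5, 3, 1) = 1
c (MIN): min(0, 8) = 0
North (MAX): max(-6, 1, 0) = 1
d (MIN): min(-2, 3, -8) = -8
e (MIN): min(-5, 6) = -5
South (MAX): max(-8, -5) = -5
top (MIN): min(1, -5) = -5
MIN at top wants the lowest of {North=1, South=-5}, so chooses South.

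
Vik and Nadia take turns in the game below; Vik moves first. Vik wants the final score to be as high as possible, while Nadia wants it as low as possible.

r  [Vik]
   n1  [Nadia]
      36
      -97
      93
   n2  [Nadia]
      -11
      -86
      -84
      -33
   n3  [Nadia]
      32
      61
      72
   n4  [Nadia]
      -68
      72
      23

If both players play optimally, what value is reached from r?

n1 (Nadia): min(36, -97, 93) = -97
n2 (Nadia): min(-11, -86, -84, -33) = -86
n3 (Nadia): min(32, 61, 72) = 32
n4 (Nadia): min(-68, 72, 23) = -68
r (Vik): max(-97, -86, 32, -68) = 32

32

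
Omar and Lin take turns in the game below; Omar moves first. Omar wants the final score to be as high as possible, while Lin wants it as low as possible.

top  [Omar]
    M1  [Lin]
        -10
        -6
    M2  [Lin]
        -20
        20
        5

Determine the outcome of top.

M1 (Lin): min(-10, -6) = -10
M2 (Lin): min(-20, 20, 5) = -20
top (Omar): max(-10, -20) = -10

-10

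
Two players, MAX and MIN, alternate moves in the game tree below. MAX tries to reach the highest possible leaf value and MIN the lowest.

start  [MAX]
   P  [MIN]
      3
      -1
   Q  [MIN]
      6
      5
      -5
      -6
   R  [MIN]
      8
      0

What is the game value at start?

0

P (MIN): min(3, -1) = -1
Q (MIN): min(6, 5, -5, -6) = -6
R (MIN): min(8, 0) = 0
start (MAX): max(-1, -6, 0) = 0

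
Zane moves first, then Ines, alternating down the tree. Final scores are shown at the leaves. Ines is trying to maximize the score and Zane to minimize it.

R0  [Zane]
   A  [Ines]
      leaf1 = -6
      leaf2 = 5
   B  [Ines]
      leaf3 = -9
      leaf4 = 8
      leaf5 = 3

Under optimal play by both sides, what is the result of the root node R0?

5

A (Ines): max(-6, 5) = 5
B (Ines): max(-9, 8, 3) = 8
R0 (Zane): min(5, 8) = 5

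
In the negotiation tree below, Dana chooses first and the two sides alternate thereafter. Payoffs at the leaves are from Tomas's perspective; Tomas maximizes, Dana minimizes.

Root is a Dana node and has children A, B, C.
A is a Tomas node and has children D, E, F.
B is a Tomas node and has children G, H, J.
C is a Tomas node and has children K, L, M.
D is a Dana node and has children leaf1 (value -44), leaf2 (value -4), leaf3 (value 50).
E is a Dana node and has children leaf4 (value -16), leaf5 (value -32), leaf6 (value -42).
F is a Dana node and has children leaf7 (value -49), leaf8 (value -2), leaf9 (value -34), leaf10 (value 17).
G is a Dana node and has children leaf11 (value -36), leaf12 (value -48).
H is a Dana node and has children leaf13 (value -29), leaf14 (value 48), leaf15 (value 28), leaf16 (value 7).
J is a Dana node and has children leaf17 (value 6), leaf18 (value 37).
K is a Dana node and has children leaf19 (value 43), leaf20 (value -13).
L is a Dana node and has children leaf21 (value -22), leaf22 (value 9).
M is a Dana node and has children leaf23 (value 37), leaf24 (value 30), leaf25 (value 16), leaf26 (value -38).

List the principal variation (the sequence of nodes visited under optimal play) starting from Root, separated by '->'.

Root -> A -> E -> leaf6

D (Dana): min(-44, -4, 50) = -44
E (Dana): min(-16, -32, -42) = -42
F (Dana): min(-49, -2, -34, 17) = -49
A (Tomas): max(-44, -42, -49) = -42
G (Dana): min(-36, -48) = -48
H (Dana): min(-29, 48, 28, 7) = -29
J (Dana): min(6, 37) = 6
B (Tomas): max(-48, -29, 6) = 6
K (Dana): min(43, -13) = -13
L (Dana): min(-22, 9) = -22
M (Dana): min(37, 30, 16, -38) = -38
C (Tomas): max(-13, -22, -38) = -13
Root (Dana): min(-42, 6, -13) = -42
At Root, Dana picks A (lowest: -42).
At A, Tomas picks E (highest: -42).
At E, Dana picks leaf6 (lowest: -42).
Terminal value -42.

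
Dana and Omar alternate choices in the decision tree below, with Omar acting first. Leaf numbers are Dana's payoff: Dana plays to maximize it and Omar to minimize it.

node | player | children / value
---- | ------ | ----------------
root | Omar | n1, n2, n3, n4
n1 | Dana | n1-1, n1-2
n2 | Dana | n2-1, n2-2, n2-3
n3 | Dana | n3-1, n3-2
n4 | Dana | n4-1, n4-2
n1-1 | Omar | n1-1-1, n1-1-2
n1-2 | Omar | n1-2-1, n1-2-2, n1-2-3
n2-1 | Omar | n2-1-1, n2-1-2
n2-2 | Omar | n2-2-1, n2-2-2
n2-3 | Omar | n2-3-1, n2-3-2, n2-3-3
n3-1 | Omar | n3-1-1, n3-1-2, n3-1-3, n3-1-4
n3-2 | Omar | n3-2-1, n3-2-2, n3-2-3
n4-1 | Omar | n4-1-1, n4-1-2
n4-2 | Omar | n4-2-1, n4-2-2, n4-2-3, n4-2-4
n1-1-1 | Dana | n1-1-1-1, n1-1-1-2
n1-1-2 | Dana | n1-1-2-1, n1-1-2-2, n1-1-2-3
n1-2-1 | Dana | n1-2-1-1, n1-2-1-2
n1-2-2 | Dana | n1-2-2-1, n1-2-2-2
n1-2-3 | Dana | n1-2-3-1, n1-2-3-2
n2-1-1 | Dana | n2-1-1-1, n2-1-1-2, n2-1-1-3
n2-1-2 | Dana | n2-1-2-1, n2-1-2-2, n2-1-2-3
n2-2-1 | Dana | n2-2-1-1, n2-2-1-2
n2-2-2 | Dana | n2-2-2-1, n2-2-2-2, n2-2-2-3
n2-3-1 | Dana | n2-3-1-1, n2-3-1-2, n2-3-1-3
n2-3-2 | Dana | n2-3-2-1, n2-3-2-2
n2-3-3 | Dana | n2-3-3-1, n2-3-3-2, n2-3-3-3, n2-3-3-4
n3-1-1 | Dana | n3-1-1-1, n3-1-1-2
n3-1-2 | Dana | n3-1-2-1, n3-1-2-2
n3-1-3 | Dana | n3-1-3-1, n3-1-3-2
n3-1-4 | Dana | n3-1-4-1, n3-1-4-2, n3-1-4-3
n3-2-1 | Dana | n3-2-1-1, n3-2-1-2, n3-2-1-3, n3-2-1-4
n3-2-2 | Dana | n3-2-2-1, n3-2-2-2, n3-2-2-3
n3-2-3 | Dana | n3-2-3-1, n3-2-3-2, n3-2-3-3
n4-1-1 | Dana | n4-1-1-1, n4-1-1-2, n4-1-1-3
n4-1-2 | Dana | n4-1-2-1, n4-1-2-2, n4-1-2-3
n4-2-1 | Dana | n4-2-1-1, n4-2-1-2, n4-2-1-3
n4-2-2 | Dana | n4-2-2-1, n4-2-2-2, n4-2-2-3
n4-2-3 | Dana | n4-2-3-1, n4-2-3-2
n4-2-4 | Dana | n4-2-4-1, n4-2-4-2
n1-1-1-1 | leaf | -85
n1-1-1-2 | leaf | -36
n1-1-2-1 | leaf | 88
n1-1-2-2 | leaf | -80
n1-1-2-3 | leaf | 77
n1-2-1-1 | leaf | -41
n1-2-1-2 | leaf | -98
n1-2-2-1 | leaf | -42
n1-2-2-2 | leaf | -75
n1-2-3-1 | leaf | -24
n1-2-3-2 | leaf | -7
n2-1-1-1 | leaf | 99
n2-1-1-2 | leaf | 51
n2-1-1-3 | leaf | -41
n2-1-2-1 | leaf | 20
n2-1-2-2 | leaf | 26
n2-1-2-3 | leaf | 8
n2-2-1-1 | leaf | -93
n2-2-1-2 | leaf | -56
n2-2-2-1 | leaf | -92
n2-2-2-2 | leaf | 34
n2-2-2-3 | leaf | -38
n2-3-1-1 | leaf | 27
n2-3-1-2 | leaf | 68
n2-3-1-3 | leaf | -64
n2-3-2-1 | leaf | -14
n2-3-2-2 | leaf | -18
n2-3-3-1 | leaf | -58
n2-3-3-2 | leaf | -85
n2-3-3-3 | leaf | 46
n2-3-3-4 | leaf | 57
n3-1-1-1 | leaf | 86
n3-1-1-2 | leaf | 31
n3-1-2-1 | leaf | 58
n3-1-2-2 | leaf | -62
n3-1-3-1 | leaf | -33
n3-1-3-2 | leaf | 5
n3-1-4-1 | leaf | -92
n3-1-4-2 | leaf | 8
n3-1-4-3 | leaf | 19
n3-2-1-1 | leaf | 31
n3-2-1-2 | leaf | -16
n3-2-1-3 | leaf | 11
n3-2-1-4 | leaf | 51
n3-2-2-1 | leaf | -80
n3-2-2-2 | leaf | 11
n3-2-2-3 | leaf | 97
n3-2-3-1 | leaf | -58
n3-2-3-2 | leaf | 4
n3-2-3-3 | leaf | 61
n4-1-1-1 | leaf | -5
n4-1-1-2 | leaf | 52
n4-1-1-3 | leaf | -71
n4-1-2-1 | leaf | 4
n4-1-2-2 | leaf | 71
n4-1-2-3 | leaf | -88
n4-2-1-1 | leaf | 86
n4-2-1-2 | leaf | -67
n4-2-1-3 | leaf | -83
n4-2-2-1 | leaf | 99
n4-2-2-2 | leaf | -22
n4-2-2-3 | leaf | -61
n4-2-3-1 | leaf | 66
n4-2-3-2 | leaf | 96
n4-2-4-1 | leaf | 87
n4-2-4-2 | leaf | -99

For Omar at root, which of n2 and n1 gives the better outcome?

n2-1-1 (Dana): max(99, 51, -41) = 99
n2-1-2 (Dana): max(20, 26, 8) = 26
n2-1 (Omar): min(99, 26) = 26
n2-2-1 (Dana): max(-93, -56) = -56
n2-2-2 (Dana): max(-92, 34, -38) = 34
n2-2 (Omar): min(-56, 34) = -56
n2-3-1 (Dana): max(27, 68, -64) = 68
n2-3-2 (Dana): max(-14, -18) = -14
n2-3-3 (Dana): max(-58, -85, 46, 57) = 57
n2-3 (Omar): min(68, -14, 57) = -14
n2 (Dana): max(26, -56, -14) = 26
n1-1-1 (Dana): max(-85, -36) = -36
n1-1-2 (Dana): max(88, -80, 77) = 88
n1-1 (Omar): min(-36, 88) = -36
n1-2-1 (Dana): max(-41, -98) = -41
n1-2-2 (Dana): max(-42, -75) = -42
n1-2-3 (Dana): max(-24, -7) = -7
n1-2 (Omar): min(-41, -42, -7) = -42
n1 (Dana): max(-36, -42) = -36
Omar prefers the lower value; n2=26, n1=-36. n1 is better since -36 < 26.

n1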